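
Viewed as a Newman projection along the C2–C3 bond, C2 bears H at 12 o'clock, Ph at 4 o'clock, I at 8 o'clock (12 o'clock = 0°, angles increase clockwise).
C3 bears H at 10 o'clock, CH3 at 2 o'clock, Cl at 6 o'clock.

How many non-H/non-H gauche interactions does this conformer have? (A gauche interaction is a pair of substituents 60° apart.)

Non-H gauche pairs: Ph(120°)/CH3(60°); Ph(120°)/Cl(180°); I(240°)/Cl(180°) — 3 interactions.

3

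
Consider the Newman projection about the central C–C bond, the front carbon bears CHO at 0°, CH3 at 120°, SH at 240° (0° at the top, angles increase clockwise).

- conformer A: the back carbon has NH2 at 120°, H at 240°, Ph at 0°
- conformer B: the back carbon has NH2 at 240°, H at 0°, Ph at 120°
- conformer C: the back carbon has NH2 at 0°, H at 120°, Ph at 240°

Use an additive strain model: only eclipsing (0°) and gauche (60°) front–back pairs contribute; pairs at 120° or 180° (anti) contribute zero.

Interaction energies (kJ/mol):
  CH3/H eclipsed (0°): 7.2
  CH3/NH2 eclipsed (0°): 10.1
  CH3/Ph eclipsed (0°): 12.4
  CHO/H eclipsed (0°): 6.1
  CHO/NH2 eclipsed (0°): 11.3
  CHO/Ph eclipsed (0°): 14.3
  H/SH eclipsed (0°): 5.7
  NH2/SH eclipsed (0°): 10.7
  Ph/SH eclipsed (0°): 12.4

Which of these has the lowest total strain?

A is eclipsed. CHO at 0° is eclipsed with Ph at 0° (14.3); CH3 at 120° is eclipsed with NH2 at 120° (10.1); SH at 240° is eclipsed with H at 240° (5.7). Total 30.1 kJ/mol.
B is eclipsed. CHO at 0° is eclipsed with H at 0° (6.1); CH3 at 120° is eclipsed with Ph at 120° (12.4); SH at 240° is eclipsed with NH2 at 240° (10.7). Total 29.2 kJ/mol.
C is eclipsed. CHO at 0° is eclipsed with NH2 at 0° (11.3); CH3 at 120° is eclipsed with H at 120° (7.2); SH at 240° is eclipsed with Ph at 240° (12.4). Total 30.9 kJ/mol.
B has the lowest total (29.2 kJ/mol).

B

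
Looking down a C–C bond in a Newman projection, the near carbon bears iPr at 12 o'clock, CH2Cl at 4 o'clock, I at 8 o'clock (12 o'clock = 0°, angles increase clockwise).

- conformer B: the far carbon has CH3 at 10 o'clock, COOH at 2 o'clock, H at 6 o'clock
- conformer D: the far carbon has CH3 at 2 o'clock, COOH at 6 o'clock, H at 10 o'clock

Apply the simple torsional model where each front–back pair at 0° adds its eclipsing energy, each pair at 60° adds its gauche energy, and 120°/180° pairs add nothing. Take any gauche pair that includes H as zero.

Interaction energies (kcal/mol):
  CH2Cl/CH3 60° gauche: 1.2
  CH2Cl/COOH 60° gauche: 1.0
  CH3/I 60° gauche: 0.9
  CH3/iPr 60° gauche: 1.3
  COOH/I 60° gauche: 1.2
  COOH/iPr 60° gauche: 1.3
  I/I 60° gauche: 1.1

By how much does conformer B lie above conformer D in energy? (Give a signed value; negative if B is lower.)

B (staggered): iPr(0°)/CH3(300°) gauche 1.3; iPr(0°)/COOH(60°) gauche 1.3; CH2Cl(120°)/COOH(60°) gauche 1.0; I(240°)/CH3(300°) gauche 0.9 → 4.5 kcal/mol.
D (staggered): iPr(0°)/CH3(60°) gauche 1.3; CH2Cl(120°)/CH3(60°) gauche 1.2; CH2Cl(120°)/COOH(180°) gauche 1.0; I(240°)/COOH(180°) gauche 1.2 → 4.7 kcal/mol.
E(B) − E(D) = 4.5 − 4.7 = -0.2 kcal/mol.

-0.2 kcal/mol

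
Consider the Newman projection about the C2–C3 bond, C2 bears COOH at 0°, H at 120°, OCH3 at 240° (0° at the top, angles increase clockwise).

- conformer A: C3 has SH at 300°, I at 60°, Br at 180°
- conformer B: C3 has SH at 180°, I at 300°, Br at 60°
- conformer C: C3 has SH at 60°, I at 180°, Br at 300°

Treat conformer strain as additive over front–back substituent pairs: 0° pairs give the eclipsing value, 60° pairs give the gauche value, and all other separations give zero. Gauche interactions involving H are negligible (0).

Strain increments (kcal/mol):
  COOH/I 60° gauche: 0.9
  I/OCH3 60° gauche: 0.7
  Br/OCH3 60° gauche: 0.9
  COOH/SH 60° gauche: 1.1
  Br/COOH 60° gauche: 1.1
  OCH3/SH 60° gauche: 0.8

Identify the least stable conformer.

A (staggered): COOH–SH gauche, COOH–I gauche, OCH3–SH gauche, OCH3–Br gauche; 1.1 + 0.9 + 0.8 + 0.9 = 3.7 kcal/mol.
B (staggered): COOH–I gauche, COOH–Br gauche, OCH3–SH gauche, OCH3–I gauche; 0.9 + 1.1 + 0.8 + 0.7 = 3.5 kcal/mol.
C (staggered): COOH–SH gauche, COOH–Br gauche, OCH3–I gauche, OCH3–Br gauche; 1.1 + 1.1 + 0.7 + 0.9 = 3.8 kcal/mol.
C has the highest total (3.8 kcal/mol).

C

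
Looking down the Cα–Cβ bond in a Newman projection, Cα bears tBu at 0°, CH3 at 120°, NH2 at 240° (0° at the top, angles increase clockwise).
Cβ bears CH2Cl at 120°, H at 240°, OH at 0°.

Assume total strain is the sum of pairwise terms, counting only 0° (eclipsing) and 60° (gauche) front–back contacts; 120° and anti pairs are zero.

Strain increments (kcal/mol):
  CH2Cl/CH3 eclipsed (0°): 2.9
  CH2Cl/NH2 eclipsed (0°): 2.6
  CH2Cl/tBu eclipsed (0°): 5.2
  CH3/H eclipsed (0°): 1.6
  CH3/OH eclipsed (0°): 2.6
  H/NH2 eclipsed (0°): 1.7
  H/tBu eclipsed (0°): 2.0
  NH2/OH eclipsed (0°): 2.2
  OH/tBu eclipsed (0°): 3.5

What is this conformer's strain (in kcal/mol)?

8.1 kcal/mol

This conformer is eclipsed. tBu at 0° is eclipsed with OH at 0° (3.5); CH3 at 120° is eclipsed with CH2Cl at 120° (2.9); NH2 at 240° is eclipsed with H at 240° (1.7). Total 8.1 kcal/mol.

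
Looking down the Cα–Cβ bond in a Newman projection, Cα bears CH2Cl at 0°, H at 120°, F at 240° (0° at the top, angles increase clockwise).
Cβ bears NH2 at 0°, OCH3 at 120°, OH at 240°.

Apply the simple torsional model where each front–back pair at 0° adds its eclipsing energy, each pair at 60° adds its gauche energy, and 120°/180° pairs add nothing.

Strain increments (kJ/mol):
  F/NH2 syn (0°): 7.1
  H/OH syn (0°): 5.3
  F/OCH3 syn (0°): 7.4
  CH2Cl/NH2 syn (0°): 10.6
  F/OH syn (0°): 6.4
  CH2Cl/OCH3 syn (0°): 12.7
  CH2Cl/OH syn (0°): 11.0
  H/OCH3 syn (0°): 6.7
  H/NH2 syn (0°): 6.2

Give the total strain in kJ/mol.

This conformer (eclipsed): CH2Cl(0°)/NH2(0°) eclipsed 10.6; H(120°)/OCH3(120°) eclipsed 6.7; F(240°)/OH(240°) eclipsed 6.4 → 23.7 kJ/mol.

23.7 kJ/mol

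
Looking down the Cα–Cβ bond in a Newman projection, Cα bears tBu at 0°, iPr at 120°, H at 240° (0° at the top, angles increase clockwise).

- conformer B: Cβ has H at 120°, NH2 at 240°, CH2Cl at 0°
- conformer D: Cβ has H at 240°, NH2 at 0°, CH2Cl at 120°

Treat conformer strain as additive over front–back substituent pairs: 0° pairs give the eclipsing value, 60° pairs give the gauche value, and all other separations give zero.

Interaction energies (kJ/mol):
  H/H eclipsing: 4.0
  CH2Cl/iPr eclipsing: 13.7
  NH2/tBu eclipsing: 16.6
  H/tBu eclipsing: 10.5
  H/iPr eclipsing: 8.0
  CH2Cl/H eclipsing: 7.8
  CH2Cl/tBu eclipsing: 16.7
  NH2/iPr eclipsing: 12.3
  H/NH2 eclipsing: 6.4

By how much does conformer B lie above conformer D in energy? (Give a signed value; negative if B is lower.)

B (eclipsed): tBu(0°)/CH2Cl(0°) eclipsed 16.7; iPr(120°)/H(120°) eclipsed 8.0; H(240°)/NH2(240°) eclipsed 6.4 → 31.1 kJ/mol.
D (eclipsed): tBu(0°)/NH2(0°) eclipsed 16.6; iPr(120°)/CH2Cl(120°) eclipsed 13.7; H(240°)/H(240°) eclipsed 4.0 → 34.3 kJ/mol.
E(B) − E(D) = 31.1 − 34.3 = -3.2 kJ/mol.

-3.2 kJ/mol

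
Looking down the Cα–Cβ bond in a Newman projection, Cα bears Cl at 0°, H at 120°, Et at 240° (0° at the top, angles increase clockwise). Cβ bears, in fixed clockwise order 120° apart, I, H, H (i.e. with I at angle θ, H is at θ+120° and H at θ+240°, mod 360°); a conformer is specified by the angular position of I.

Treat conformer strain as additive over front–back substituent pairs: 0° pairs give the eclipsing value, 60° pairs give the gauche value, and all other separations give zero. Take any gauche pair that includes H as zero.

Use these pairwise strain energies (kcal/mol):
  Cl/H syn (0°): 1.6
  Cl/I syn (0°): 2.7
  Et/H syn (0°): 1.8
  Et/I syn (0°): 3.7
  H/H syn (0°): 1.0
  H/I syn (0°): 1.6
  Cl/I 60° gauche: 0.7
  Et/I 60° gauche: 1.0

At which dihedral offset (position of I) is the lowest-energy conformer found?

I at 0° (eclipsed): Cl(0°)/I(0°) eclipsed 2.7; H(120°)/H(120°) eclipsed 1.0; Et(240°)/H(240°) eclipsed 1.8 → 5.5 kcal/mol.
I at 60° (staggered): Cl(0°)/I(60°) gauche 0.7 → 0.7 kcal/mol.
I at 120° (eclipsed): Cl(0°)/H(0°) eclipsed 1.6; H(120°)/I(120°) eclipsed 1.6; Et(240°)/H(240°) eclipsed 1.8 → 5.0 kcal/mol.
I at 180° (staggered): Et(240°)/I(180°) gauche 1.0 → 1.0 kcal/mol.
I at 240° (eclipsed): Cl(0°)/H(0°) eclipsed 1.6; H(120°)/H(120°) eclipsed 1.0; Et(240°)/I(240°) eclipsed 3.7 → 6.3 kcal/mol.
I at 300° (staggered): Cl(0°)/I(300°) gauche 0.7; Et(240°)/I(300°) gauche 1.0 → 1.7 kcal/mol.
The minimum (0.7 kcal/mol) occurs with I at 60°.

60°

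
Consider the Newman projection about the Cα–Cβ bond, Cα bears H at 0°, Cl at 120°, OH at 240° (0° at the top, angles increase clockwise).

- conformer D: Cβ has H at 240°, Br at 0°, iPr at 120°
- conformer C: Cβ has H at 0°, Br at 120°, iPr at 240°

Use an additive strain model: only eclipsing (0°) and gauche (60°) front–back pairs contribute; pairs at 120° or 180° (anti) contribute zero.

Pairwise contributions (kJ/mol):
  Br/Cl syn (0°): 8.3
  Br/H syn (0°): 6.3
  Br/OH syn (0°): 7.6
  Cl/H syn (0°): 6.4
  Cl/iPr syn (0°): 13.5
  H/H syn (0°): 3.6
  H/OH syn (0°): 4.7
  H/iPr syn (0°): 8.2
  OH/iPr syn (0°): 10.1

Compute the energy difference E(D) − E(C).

D (eclipsed): H(0°)/Br(0°) eclipsed 6.3; Cl(120°)/iPr(120°) eclipsed 13.5; OH(240°)/H(240°) eclipsed 4.7 → 24.5 kJ/mol.
C (eclipsed): H(0°)/H(0°) eclipsed 3.6; Cl(120°)/Br(120°) eclipsed 8.3; OH(240°)/iPr(240°) eclipsed 10.1 → 22.0 kJ/mol.
E(D) − E(C) = 24.5 − 22.0 = +2.5 kJ/mol.

+2.5 kJ/mol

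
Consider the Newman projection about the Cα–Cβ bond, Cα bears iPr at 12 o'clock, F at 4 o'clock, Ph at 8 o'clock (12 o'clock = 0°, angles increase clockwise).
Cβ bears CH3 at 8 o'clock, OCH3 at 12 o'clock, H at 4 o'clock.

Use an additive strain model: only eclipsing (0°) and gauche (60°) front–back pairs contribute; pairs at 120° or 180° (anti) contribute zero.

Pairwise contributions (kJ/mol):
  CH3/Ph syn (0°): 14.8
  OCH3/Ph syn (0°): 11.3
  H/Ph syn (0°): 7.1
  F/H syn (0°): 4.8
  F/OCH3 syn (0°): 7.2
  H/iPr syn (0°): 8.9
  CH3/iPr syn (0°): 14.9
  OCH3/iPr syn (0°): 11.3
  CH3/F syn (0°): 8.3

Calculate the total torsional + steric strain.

This conformer (eclipsed): iPr–OCH3 eclipsed, F–H eclipsed, Ph–CH3 eclipsed; 11.3 + 4.8 + 14.8 = 30.9 kJ/mol.

30.9 kJ/mol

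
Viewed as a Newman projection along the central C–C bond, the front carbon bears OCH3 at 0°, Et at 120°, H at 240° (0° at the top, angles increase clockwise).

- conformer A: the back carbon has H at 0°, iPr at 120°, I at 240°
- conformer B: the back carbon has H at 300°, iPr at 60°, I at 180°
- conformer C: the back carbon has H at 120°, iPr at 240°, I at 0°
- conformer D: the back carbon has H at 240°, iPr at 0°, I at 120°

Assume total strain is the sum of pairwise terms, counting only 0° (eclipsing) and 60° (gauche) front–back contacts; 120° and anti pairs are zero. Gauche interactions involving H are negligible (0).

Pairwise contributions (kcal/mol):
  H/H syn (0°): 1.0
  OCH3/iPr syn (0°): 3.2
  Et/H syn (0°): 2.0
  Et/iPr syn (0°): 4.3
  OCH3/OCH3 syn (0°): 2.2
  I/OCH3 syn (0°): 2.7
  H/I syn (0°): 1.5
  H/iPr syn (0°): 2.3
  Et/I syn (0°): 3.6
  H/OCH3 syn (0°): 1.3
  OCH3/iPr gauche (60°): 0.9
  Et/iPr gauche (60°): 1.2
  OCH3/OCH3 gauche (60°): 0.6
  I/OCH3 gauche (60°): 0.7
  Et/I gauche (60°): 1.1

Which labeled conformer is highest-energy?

A (eclipsed): OCH3–H eclipsed, Et–iPr eclipsed, H–I eclipsed; 1.3 + 4.3 + 1.5 = 7.1 kcal/mol.
B (staggered): OCH3–iPr gauche, Et–iPr gauche, Et–I gauche; 0.9 + 1.2 + 1.1 = 3.2 kcal/mol.
C (eclipsed): OCH3–I eclipsed, Et–H eclipsed, H–iPr eclipsed; 2.7 + 2.0 + 2.3 = 7.0 kcal/mol.
D (eclipsed): OCH3–iPr eclipsed, Et–I eclipsed, H–H eclipsed; 3.2 + 3.6 + 1.0 = 7.8 kcal/mol.
D has the highest total (7.8 kcal/mol).

D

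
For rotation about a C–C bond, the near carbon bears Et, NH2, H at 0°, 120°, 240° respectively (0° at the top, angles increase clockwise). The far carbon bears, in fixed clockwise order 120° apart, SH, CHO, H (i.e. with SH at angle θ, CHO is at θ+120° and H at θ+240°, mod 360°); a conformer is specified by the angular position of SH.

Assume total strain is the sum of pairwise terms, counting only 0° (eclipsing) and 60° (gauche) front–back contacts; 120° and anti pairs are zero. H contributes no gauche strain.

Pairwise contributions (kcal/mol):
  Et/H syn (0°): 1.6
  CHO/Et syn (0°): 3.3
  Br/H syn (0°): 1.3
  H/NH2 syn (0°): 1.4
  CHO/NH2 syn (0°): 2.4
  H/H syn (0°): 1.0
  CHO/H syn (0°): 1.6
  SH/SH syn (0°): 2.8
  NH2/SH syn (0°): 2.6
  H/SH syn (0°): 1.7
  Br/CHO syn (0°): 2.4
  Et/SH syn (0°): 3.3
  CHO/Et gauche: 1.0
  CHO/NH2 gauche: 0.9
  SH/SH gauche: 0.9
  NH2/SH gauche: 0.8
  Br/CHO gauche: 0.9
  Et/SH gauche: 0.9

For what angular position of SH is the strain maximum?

0°

SH at 0° (eclipsed): Et(0°)/SH(0°) eclipsed 3.3; NH2(120°)/CHO(120°) eclipsed 2.4; H(240°)/H(240°) eclipsed 1.0 → 6.7 kcal/mol.
SH at 60° (staggered): Et(0°)/SH(60°) gauche 0.9; NH2(120°)/SH(60°) gauche 0.8; NH2(120°)/CHO(180°) gauche 0.9 → 2.6 kcal/mol.
SH at 120° (eclipsed): Et(0°)/H(0°) eclipsed 1.6; NH2(120°)/SH(120°) eclipsed 2.6; H(240°)/CHO(240°) eclipsed 1.6 → 5.8 kcal/mol.
SH at 180° (staggered): Et(0°)/CHO(300°) gauche 1.0; NH2(120°)/SH(180°) gauche 0.8 → 1.8 kcal/mol.
SH at 240° (eclipsed): Et(0°)/CHO(0°) eclipsed 3.3; NH2(120°)/H(120°) eclipsed 1.4; H(240°)/SH(240°) eclipsed 1.7 → 6.4 kcal/mol.
SH at 300° (staggered): Et(0°)/SH(300°) gauche 0.9; Et(0°)/CHO(60°) gauche 1.0; NH2(120°)/CHO(60°) gauche 0.9 → 2.8 kcal/mol.
The maximum (6.7 kcal/mol) occurs with SH at 0°.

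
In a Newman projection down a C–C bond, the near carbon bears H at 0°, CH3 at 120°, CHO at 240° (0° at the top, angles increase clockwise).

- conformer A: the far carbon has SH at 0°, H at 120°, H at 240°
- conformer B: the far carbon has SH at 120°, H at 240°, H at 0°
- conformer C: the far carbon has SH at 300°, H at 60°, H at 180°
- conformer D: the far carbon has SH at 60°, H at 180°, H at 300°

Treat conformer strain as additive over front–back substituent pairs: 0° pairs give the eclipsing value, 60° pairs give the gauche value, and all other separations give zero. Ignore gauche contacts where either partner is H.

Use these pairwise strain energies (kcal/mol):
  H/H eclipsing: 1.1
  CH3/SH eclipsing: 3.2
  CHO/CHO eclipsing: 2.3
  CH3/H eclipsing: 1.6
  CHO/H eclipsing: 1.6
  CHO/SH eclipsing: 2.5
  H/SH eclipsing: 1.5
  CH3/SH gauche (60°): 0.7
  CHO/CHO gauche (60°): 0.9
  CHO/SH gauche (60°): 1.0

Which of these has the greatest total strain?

B

A (eclipsed): H–SH eclipsed, CH3–H eclipsed, CHO–H eclipsed; 1.5 + 1.6 + 1.6 = 4.7 kcal/mol.
B (eclipsed): H–H eclipsed, CH3–SH eclipsed, CHO–H eclipsed; 1.1 + 3.2 + 1.6 = 5.9 kcal/mol.
C (staggered): CHO–SH gauche; 1.0 = 1.0 kcal/mol.
D (staggered): CH3–SH gauche; 0.7 = 0.7 kcal/mol.
B has the highest total (5.9 kcal/mol).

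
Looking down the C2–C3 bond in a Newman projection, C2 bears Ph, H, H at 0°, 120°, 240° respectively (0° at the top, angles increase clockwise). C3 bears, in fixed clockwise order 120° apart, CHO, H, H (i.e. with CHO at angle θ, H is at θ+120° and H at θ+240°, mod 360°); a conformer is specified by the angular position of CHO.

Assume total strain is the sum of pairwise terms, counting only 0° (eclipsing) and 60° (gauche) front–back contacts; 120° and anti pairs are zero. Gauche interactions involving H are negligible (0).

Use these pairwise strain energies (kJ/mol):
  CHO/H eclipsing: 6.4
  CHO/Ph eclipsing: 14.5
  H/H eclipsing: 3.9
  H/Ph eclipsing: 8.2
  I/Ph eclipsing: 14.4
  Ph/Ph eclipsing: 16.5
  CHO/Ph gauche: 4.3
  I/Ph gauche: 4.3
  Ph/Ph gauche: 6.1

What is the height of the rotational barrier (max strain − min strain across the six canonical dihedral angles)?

22.3 kJ/mol

CHO at 0° (eclipsed): Ph–CHO eclipsed, H–H eclipsed, H–H eclipsed; 14.5 + 3.9 + 3.9 = 22.3 kJ/mol.
CHO at 60° (staggered): Ph–CHO gauche; 4.3 = 4.3 kJ/mol.
CHO at 120° (eclipsed): Ph–H eclipsed, H–CHO eclipsed, H–H eclipsed; 8.2 + 6.4 + 3.9 = 18.5 kJ/mol.
CHO at 180° (staggered): no non-H gauche contacts → 0.0 kJ/mol.
CHO at 240° (eclipsed): Ph–H eclipsed, H–H eclipsed, H–CHO eclipsed; 8.2 + 3.9 + 6.4 = 18.5 kJ/mol.
CHO at 300° (staggered): Ph–CHO gauche; 4.3 = 4.3 kJ/mol.
Max at 0° (22.3 kJ/mol), min at 180° (0.0 kJ/mol); barrier = 22.3 kJ/mol.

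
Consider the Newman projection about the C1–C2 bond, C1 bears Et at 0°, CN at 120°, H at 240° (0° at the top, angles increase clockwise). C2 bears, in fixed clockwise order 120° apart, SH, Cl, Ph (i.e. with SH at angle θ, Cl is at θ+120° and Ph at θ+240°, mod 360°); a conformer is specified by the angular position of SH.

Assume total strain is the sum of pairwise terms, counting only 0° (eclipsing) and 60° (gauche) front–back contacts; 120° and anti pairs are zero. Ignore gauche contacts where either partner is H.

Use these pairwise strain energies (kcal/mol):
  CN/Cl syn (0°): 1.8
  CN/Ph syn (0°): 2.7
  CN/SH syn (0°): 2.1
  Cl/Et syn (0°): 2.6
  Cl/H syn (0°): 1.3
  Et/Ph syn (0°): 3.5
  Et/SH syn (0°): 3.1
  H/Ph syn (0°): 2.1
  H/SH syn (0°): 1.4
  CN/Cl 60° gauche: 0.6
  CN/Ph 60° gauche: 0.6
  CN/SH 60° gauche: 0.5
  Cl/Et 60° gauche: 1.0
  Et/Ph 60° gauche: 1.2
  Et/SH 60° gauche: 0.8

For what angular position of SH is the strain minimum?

SH at 0° (eclipsed): Et–SH eclipsed, CN–Cl eclipsed, H–Ph eclipsed; 3.1 + 1.8 + 2.1 = 7.0 kcal/mol.
SH at 60° (staggered): Et–SH gauche, Et–Ph gauche, CN–SH gauche, CN–Cl gauche; 0.8 + 1.2 + 0.5 + 0.6 = 3.1 kcal/mol.
SH at 120° (eclipsed): Et–Ph eclipsed, CN–SH eclipsed, H–Cl eclipsed; 3.5 + 2.1 + 1.3 = 6.9 kcal/mol.
SH at 180° (staggered): Et–Cl gauche, Et–Ph gauche, CN–SH gauche, CN–Ph gauche; 1.0 + 1.2 + 0.5 + 0.6 = 3.3 kcal/mol.
SH at 240° (eclipsed): Et–Cl eclipsed, CN–Ph eclipsed, H–SH eclipsed; 2.6 + 2.7 + 1.4 = 6.7 kcal/mol.
SH at 300° (staggered): Et–SH gauche, Et–Cl gauche, CN–Cl gauche, CN–Ph gauche; 0.8 + 1.0 + 0.6 + 0.6 = 3.0 kcal/mol.
The minimum (3.0 kcal/mol) occurs with SH at 300°.

300°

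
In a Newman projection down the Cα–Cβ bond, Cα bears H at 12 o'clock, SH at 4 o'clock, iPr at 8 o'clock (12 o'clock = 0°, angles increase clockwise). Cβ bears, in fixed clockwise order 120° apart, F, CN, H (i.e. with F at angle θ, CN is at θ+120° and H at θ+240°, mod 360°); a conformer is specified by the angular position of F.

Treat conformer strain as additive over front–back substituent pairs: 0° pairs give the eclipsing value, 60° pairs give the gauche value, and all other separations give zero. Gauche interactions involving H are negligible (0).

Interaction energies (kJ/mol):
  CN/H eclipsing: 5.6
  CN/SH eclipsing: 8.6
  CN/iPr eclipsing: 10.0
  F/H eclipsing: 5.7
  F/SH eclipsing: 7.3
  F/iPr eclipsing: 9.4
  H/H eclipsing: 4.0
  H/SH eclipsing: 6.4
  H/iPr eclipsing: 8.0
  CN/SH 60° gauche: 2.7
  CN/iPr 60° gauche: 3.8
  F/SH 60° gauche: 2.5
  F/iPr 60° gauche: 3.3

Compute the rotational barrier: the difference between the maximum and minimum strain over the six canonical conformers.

F at 0° (eclipsed): H–F eclipsed, SH–CN eclipsed, iPr–H eclipsed; 5.7 + 8.6 + 8.0 = 22.3 kJ/mol.
F at 60° (staggered): SH–F gauche, SH–CN gauche, iPr–CN gauche; 2.5 + 2.7 + 3.8 = 9.0 kJ/mol.
F at 120° (eclipsed): H–H eclipsed, SH–F eclipsed, iPr–CN eclipsed; 4.0 + 7.3 + 10.0 = 21.3 kJ/mol.
F at 180° (staggered): SH–F gauche, iPr–F gauche, iPr–CN gauche; 2.5 + 3.3 + 3.8 = 9.6 kJ/mol.
F at 240° (eclipsed): H–CN eclipsed, SH–H eclipsed, iPr–F eclipsed; 5.6 + 6.4 + 9.4 = 21.4 kJ/mol.
F at 300° (staggered): SH–CN gauche, iPr–F gauche; 2.7 + 3.3 = 6.0 kJ/mol.
Max at 0° (22.3 kJ/mol), min at 300° (6.0 kJ/mol); barrier = 16.3 kJ/mol.

16.3 kJ/mol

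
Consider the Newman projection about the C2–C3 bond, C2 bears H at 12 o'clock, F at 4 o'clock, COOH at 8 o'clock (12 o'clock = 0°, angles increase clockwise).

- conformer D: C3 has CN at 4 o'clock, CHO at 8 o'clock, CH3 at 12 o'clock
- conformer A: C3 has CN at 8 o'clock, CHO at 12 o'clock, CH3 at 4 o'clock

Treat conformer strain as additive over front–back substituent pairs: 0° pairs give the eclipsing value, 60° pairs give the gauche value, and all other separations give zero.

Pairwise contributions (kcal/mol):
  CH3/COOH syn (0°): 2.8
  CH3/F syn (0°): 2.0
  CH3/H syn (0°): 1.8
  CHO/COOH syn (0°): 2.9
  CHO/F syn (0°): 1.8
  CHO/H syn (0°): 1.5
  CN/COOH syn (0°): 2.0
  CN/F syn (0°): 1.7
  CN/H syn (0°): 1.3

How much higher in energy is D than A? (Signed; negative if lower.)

+0.9 kcal/mol

D (eclipsed): H(0°)/CH3(0°) eclipsed 1.8; F(120°)/CN(120°) eclipsed 1.7; COOH(240°)/CHO(240°) eclipsed 2.9 → 6.4 kcal/mol.
A (eclipsed): H(0°)/CHO(0°) eclipsed 1.5; F(120°)/CH3(120°) eclipsed 2.0; COOH(240°)/CN(240°) eclipsed 2.0 → 5.5 kcal/mol.
E(D) − E(A) = 6.4 − 5.5 = +0.9 kcal/mol.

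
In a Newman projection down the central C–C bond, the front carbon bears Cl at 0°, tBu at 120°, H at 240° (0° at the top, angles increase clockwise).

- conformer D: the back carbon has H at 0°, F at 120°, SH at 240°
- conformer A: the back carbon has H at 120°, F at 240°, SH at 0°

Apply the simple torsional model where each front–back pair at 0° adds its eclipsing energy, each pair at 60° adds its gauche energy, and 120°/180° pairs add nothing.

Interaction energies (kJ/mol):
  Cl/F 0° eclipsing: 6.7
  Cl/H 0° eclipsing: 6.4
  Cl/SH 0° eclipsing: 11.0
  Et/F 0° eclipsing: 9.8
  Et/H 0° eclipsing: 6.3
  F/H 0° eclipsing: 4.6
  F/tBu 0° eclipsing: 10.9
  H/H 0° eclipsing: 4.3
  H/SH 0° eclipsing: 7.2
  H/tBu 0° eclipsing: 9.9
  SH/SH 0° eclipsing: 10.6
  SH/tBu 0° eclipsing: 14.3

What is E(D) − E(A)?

D (eclipsed): Cl(0°)/H(0°) eclipsed 6.4; tBu(120°)/F(120°) eclipsed 10.9; H(240°)/SH(240°) eclipsed 7.2 → 24.5 kJ/mol.
A (eclipsed): Cl(0°)/SH(0°) eclipsed 11.0; tBu(120°)/H(120°) eclipsed 9.9; H(240°)/F(240°) eclipsed 4.6 → 25.5 kJ/mol.
E(D) − E(A) = 24.5 − 25.5 = -1.0 kJ/mol.

-1.0 kJ/mol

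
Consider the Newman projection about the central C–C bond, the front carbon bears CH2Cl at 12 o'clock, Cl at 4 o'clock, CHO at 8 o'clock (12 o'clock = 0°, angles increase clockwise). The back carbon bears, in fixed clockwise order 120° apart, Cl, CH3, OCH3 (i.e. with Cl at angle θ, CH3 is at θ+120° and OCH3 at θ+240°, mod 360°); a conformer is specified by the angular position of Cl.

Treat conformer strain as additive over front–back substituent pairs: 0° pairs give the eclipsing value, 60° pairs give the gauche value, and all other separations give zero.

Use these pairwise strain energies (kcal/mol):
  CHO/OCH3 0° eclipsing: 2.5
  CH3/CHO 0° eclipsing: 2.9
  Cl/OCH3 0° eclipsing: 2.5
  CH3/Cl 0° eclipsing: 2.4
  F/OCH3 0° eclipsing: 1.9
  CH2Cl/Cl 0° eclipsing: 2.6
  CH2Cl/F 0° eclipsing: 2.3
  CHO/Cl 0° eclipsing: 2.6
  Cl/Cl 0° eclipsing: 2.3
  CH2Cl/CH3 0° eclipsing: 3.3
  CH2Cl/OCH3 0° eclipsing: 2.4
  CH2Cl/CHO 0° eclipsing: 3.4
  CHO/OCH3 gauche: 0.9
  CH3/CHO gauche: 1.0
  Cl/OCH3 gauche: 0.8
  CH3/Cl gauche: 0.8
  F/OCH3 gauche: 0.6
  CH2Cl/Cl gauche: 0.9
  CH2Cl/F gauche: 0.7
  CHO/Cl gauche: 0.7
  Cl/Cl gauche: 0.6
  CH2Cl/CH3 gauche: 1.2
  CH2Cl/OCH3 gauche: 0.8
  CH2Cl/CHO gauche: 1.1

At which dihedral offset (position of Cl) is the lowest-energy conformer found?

Cl at 0° (eclipsed): CH2Cl(0°)/Cl(0°) eclipsed 2.6; Cl(120°)/CH3(120°) eclipsed 2.4; CHO(240°)/OCH3(240°) eclipsed 2.5 → 7.5 kcal/mol.
Cl at 60° (staggered): CH2Cl(0°)/Cl(60°) gauche 0.9; CH2Cl(0°)/OCH3(300°) gauche 0.8; Cl(120°)/Cl(60°) gauche 0.6; Cl(120°)/CH3(180°) gauche 0.8; CHO(240°)/CH3(180°) gauche 1.0; CHO(240°)/OCH3(300°) gauche 0.9 → 5.0 kcal/mol.
Cl at 120° (eclipsed): CH2Cl(0°)/OCH3(0°) eclipsed 2.4; Cl(120°)/Cl(120°) eclipsed 2.3; CHO(240°)/CH3(240°) eclipsed 2.9 → 7.6 kcal/mol.
Cl at 180° (staggered): CH2Cl(0°)/CH3(300°) gauche 1.2; CH2Cl(0°)/OCH3(60°) gauche 0.8; Cl(120°)/Cl(180°) gauche 0.6; Cl(120°)/OCH3(60°) gauche 0.8; CHO(240°)/Cl(180°) gauche 0.7; CHO(240°)/CH3(300°) gauche 1.0 → 5.1 kcal/mol.
Cl at 240° (eclipsed): CH2Cl(0°)/CH3(0°) eclipsed 3.3; Cl(120°)/OCH3(120°) eclipsed 2.5; CHO(240°)/Cl(240°) eclipsed 2.6 → 8.4 kcal/mol.
Cl at 300° (staggered): CH2Cl(0°)/Cl(300°) gauche 0.9; CH2Cl(0°)/CH3(60°) gauche 1.2; Cl(120°)/CH3(60°) gauche 0.8; Cl(120°)/OCH3(180°) gauche 0.8; CHO(240°)/Cl(300°) gauche 0.7; CHO(240°)/OCH3(180°) gauche 0.9 → 5.3 kcal/mol.
The minimum (5.0 kcal/mol) occurs with Cl at 60°.

60°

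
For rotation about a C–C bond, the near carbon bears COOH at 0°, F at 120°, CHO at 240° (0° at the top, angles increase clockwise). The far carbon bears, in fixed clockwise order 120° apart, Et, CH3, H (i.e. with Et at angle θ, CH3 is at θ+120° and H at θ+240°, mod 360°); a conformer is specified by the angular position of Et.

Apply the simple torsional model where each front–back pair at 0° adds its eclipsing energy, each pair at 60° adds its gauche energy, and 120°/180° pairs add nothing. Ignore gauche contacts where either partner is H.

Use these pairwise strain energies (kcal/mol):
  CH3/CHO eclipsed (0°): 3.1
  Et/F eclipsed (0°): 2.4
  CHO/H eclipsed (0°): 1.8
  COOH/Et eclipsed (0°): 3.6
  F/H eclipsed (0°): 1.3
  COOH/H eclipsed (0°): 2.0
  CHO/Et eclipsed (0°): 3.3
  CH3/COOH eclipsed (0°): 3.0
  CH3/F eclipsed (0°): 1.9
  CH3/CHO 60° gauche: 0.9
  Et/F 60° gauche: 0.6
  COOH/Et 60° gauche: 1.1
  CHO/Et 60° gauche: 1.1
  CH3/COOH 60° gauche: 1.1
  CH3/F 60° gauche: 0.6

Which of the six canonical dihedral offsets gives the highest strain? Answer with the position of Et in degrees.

240°

Et at 0° (eclipsed): COOH–Et eclipsed, F–CH3 eclipsed, CHO–H eclipsed; 3.6 + 1.9 + 1.8 = 7.3 kcal/mol.
Et at 60° (staggered): COOH–Et gauche, F–Et gauche, F–CH3 gauche, CHO–CH3 gauche; 1.1 + 0.6 + 0.6 + 0.9 = 3.2 kcal/mol.
Et at 120° (eclipsed): COOH–H eclipsed, F–Et eclipsed, CHO–CH3 eclipsed; 2.0 + 2.4 + 3.1 = 7.5 kcal/mol.
Et at 180° (staggered): COOH–CH3 gauche, F–Et gauche, CHO–Et gauche, CHO–CH3 gauche; 1.1 + 0.6 + 1.1 + 0.9 = 3.7 kcal/mol.
Et at 240° (eclipsed): COOH–CH3 eclipsed, F–H eclipsed, CHO–Et eclipsed; 3.0 + 1.3 + 3.3 = 7.6 kcal/mol.
Et at 300° (staggered): COOH–Et gauche, COOH–CH3 gauche, F–CH3 gauche, CHO–Et gauche; 1.1 + 1.1 + 0.6 + 1.1 = 3.9 kcal/mol.
The maximum (7.6 kcal/mol) occurs with Et at 240°.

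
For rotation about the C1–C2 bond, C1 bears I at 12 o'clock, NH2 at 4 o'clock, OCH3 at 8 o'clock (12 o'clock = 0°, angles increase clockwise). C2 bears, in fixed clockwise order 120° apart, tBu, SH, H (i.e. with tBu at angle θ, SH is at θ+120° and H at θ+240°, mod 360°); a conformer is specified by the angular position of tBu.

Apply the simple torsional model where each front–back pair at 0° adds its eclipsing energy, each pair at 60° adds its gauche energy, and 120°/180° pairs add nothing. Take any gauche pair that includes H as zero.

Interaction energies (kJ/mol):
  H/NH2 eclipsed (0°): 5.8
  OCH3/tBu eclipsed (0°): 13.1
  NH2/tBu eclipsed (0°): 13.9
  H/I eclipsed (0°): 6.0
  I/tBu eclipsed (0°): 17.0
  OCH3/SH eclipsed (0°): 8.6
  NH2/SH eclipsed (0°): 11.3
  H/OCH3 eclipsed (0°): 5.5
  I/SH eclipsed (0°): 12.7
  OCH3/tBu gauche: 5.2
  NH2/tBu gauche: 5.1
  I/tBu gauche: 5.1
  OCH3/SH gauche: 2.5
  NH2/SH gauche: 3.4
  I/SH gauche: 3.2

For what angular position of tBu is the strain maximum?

tBu at 0° is eclipsed. I at 0° is eclipsed with tBu at 0° (17.0); NH2 at 120° is eclipsed with SH at 120° (11.3); OCH3 at 240° is eclipsed with H at 240° (5.5). Total 33.8 kJ/mol.
tBu at 60° is staggered. I at 0° is gauche with tBu at 60° (5.1); NH2 at 120° is gauche with tBu at 60° (5.1); NH2 at 120° is gauche with SH at 180° (3.4); OCH3 at 240° is gauche with SH at 180° (2.5). Total 16.1 kJ/mol.
tBu at 120° is eclipsed. I at 0° is eclipsed with H at 0° (6.0); NH2 at 120° is eclipsed with tBu at 120° (13.9); OCH3 at 240° is eclipsed with SH at 240° (8.6). Total 28.5 kJ/mol.
tBu at 180° is staggered. I at 0° is gauche with SH at 300° (3.2); NH2 at 120° is gauche with tBu at 180° (5.1); OCH3 at 240° is gauche with tBu at 180° (5.2); OCH3 at 240° is gauche with SH at 300° (2.5). Total 16.0 kJ/mol.
tBu at 240° is eclipsed. I at 0° is eclipsed with SH at 0° (12.7); NH2 at 120° is eclipsed with H at 120° (5.8); OCH3 at 240° is eclipsed with tBu at 240° (13.1). Total 31.6 kJ/mol.
tBu at 300° is staggered. I at 0° is gauche with tBu at 300° (5.1); I at 0° is gauche with SH at 60° (3.2); NH2 at 120° is gauche with SH at 60° (3.4); OCH3 at 240° is gauche with tBu at 300° (5.2). Total 16.9 kJ/mol.
The maximum (33.8 kJ/mol) occurs with tBu at 0°.

0°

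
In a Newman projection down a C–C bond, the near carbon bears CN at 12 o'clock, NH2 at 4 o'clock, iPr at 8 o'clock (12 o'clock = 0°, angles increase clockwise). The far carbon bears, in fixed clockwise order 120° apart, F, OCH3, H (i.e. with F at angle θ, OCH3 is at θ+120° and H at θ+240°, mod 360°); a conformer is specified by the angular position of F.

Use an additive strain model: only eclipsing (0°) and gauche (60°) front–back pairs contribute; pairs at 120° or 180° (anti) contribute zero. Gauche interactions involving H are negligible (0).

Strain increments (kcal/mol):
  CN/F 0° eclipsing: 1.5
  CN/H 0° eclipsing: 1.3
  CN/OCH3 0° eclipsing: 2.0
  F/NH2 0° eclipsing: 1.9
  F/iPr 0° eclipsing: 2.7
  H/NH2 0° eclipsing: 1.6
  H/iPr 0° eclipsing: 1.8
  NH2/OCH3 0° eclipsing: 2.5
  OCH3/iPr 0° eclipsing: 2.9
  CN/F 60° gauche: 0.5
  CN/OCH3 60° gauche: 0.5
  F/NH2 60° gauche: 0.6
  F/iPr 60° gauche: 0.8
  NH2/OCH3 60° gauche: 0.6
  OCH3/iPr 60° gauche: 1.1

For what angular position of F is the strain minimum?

300°

F at 0° is eclipsed. CN at 0° is eclipsed with F at 0° (1.5); NH2 at 120° is eclipsed with OCH3 at 120° (2.5); iPr at 240° is eclipsed with H at 240° (1.8). Total 5.8 kcal/mol.
F at 60° is staggered. CN at 0° is gauche with F at 60° (0.5); NH2 at 120° is gauche with F at 60° (0.6); NH2 at 120° is gauche with OCH3 at 180° (0.6); iPr at 240° is gauche with OCH3 at 180° (1.1). Total 2.8 kcal/mol.
F at 120° is eclipsed. CN at 0° is eclipsed with H at 0° (1.3); NH2 at 120° is eclipsed with F at 120° (1.9); iPr at 240° is eclipsed with OCH3 at 240° (2.9). Total 6.1 kcal/mol.
F at 180° is staggered. CN at 0° is gauche with OCH3 at 300° (0.5); NH2 at 120° is gauche with F at 180° (0.6); iPr at 240° is gauche with F at 180° (0.8); iPr at 240° is gauche with OCH3 at 300° (1.1). Total 3.0 kcal/mol.
F at 240° is eclipsed. CN at 0° is eclipsed with OCH3 at 0° (2.0); NH2 at 120° is eclipsed with H at 120° (1.6); iPr at 240° is eclipsed with F at 240° (2.7). Total 6.3 kcal/mol.
F at 300° is staggered. CN at 0° is gauche with F at 300° (0.5); CN at 0° is gauche with OCH3 at 60° (0.5); NH2 at 120° is gauche with OCH3 at 60° (0.6); iPr at 240° is gauche with F at 300° (0.8). Total 2.4 kcal/mol.
The minimum (2.4 kcal/mol) occurs with F at 300°.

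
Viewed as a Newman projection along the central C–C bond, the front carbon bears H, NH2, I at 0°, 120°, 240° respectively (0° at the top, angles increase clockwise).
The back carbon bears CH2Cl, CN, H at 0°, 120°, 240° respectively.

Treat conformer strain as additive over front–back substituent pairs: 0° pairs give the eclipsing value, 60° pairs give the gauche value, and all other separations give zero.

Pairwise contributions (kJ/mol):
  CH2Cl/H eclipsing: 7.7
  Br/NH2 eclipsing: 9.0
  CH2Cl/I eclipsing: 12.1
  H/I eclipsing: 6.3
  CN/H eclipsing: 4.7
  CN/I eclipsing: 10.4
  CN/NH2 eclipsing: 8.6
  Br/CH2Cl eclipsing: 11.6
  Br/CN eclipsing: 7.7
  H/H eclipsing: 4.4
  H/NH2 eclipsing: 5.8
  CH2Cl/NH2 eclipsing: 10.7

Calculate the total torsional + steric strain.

This conformer is eclipsed. H at 0° is eclipsed with CH2Cl at 0° (7.7); NH2 at 120° is eclipsed with CN at 120° (8.6); I at 240° is eclipsed with H at 240° (6.3). Total 22.6 kJ/mol.

22.6 kJ/mol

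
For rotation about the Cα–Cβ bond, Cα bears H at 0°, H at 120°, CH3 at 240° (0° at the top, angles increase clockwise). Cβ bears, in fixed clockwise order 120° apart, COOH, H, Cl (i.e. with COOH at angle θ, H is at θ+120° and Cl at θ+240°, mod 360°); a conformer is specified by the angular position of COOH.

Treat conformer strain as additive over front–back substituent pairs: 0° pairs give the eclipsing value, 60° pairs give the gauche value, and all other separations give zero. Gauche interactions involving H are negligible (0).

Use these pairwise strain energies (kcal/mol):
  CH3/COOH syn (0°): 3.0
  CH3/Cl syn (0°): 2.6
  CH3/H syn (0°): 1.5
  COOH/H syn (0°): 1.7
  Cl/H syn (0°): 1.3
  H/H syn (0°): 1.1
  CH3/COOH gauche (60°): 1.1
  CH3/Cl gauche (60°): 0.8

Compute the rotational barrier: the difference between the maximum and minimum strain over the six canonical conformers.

4.6 kcal/mol

COOH at 0° is eclipsed. H at 0° is eclipsed with COOH at 0° (1.7); H at 120° is eclipsed with H at 120° (1.1); CH3 at 240° is eclipsed with Cl at 240° (2.6). Total 5.4 kcal/mol.
COOH at 60° is staggered. CH3 at 240° is gauche with Cl at 300° (0.8). Total 0.8 kcal/mol.
COOH at 120° is eclipsed. H at 0° is eclipsed with Cl at 0° (1.3); H at 120° is eclipsed with COOH at 120° (1.7); CH3 at 240° is eclipsed with H at 240° (1.5). Total 4.5 kcal/mol.
COOH at 180° is staggered. CH3 at 240° is gauche with COOH at 180° (1.1). Total 1.1 kcal/mol.
COOH at 240° is eclipsed. H at 0° is eclipsed with H at 0° (1.1); H at 120° is eclipsed with Cl at 120° (1.3); CH3 at 240° is eclipsed with COOH at 240° (3.0). Total 5.4 kcal/mol.
COOH at 300° is staggered. CH3 at 240° is gauche with COOH at 300° (1.1); CH3 at 240° is gauche with Cl at 180° (0.8). Total 1.9 kcal/mol.
Max at 0° (5.4 kcal/mol), min at 60° (0.8 kcal/mol); barrier = 4.6 kcal/mol.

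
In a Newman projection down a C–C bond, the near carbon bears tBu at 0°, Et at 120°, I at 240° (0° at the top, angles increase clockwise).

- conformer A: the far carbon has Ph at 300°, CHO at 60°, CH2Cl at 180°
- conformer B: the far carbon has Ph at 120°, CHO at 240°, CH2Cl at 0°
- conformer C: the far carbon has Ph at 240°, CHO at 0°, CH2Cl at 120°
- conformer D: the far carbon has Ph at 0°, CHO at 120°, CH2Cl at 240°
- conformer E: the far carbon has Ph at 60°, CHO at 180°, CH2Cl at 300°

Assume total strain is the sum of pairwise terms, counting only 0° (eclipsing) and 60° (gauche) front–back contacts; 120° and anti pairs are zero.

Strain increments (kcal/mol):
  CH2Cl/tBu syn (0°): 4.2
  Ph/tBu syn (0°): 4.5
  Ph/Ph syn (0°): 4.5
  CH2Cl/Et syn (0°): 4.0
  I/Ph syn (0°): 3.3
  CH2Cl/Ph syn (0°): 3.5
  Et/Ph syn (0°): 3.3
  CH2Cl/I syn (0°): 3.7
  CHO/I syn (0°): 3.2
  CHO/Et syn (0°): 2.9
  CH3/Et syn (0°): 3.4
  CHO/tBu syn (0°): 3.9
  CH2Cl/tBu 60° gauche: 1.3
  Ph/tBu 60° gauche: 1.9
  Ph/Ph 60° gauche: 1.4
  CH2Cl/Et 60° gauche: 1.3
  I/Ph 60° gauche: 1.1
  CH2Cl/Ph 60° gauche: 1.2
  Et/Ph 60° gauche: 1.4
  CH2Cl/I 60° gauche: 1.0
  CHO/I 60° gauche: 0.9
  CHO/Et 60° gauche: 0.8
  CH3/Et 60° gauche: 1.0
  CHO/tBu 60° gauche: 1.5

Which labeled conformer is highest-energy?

A is staggered. tBu at 0° is gauche with Ph at 300° (1.9); tBu at 0° is gauche with CHO at 60° (1.5); Et at 120° is gauche with CHO at 60° (0.8); Et at 120° is gauche with CH2Cl at 180° (1.3); I at 240° is gauche with Ph at 300° (1.1); I at 240° is gauche with CH2Cl at 180° (1.0). Total 7.6 kcal/mol.
B is eclipsed. tBu at 0° is eclipsed with CH2Cl at 0° (4.2); Et at 120° is eclipsed with Ph at 120° (3.3); I at 240° is eclipsed with CHO at 240° (3.2). Total 10.7 kcal/mol.
C is eclipsed. tBu at 0° is eclipsed with CHO at 0° (3.9); Et at 120° is eclipsed with CH2Cl at 120° (4.0); I at 240° is eclipsed with Ph at 240° (3.3). Total 11.2 kcal/mol.
D is eclipsed. tBu at 0° is eclipsed with Ph at 0° (4.5); Et at 120° is eclipsed with CHO at 120° (2.9); I at 240° is eclipsed with CH2Cl at 240° (3.7). Total 11.1 kcal/mol.
E is staggered. tBu at 0° is gauche with Ph at 60° (1.9); tBu at 0° is gauche with CH2Cl at 300° (1.3); Et at 120° is gauche with Ph at 60° (1.4); Et at 120° is gauche with CHO at 180° (0.8); I at 240° is gauche with CHO at 180° (0.9); I at 240° is gauche with CH2Cl at 300° (1.0). Total 7.3 kcal/mol.
C has the highest total (11.2 kcal/mol).

C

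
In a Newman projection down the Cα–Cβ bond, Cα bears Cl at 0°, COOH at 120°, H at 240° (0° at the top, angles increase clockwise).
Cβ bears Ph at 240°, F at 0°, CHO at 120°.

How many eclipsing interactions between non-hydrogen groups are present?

2

Non-H eclipsing pairs: Cl(0°)/F(0°); COOH(120°)/CHO(120°) — 2 interactions.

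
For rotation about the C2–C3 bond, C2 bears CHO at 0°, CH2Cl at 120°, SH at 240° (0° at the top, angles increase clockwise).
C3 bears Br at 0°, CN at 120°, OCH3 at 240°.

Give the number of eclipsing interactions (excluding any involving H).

Non-H eclipsing pairs: CHO(0°)/Br(0°); CH2Cl(120°)/CN(120°); SH(240°)/OCH3(240°) — 3 interactions.

3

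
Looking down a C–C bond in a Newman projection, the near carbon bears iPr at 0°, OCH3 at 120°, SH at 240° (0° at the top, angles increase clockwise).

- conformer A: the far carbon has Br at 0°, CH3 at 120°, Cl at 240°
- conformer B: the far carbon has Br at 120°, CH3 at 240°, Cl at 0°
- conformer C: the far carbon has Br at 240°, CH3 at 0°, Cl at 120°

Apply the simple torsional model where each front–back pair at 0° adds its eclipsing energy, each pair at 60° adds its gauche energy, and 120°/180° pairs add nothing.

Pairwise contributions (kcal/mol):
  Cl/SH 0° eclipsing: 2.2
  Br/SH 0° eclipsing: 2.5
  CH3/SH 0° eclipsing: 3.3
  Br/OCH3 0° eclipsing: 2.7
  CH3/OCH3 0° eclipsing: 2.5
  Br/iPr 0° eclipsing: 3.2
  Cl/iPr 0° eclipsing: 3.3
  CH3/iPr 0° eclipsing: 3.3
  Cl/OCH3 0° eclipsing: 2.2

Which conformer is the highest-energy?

B

A (eclipsed): iPr–Br eclipsed, OCH3–CH3 eclipsed, SH–Cl eclipsed; 3.2 + 2.5 + 2.2 = 7.9 kcal/mol.
B (eclipsed): iPr–Cl eclipsed, OCH3–Br eclipsed, SH–CH3 eclipsed; 3.3 + 2.7 + 3.3 = 9.3 kcal/mol.
C (eclipsed): iPr–CH3 eclipsed, OCH3–Cl eclipsed, SH–Br eclipsed; 3.3 + 2.2 + 2.5 = 8.0 kcal/mol.
B has the highest total (9.3 kcal/mol).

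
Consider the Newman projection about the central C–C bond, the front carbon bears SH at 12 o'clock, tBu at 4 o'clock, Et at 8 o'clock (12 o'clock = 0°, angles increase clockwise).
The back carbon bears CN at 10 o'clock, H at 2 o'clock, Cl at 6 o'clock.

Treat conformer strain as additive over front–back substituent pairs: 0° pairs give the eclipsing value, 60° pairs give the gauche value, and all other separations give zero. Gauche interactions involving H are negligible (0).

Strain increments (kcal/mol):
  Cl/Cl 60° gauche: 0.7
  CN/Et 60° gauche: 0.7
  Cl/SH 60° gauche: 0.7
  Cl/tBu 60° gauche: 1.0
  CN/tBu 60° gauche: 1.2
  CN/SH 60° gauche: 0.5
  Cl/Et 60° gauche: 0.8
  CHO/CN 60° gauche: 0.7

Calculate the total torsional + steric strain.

3.0 kcal/mol

This conformer (staggered): SH(0°)/CN(300°) gauche 0.5; tBu(120°)/Cl(180°) gauche 1.0; Et(240°)/CN(300°) gauche 0.7; Et(240°)/Cl(180°) gauche 0.8 → 3.0 kcal/mol.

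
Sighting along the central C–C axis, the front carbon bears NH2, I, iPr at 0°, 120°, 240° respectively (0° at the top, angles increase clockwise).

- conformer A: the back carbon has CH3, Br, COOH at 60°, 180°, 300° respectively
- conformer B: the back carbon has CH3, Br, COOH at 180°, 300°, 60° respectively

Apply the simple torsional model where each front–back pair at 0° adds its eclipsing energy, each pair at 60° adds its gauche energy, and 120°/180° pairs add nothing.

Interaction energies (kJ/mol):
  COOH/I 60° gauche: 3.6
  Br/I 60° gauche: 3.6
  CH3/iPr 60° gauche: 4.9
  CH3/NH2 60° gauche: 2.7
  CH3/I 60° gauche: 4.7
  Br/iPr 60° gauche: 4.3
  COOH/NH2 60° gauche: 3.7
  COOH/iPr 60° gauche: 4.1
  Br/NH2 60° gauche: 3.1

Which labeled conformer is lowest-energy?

A

A is staggered. NH2 at 0° is gauche with CH3 at 60° (2.7); NH2 at 0° is gauche with COOH at 300° (3.7); I at 120° is gauche with CH3 at 60° (4.7); I at 120° is gauche with Br at 180° (3.6); iPr at 240° is gauche with Br at 180° (4.3); iPr at 240° is gauche with COOH at 300° (4.1). Total 23.1 kJ/mol.
B is staggered. NH2 at 0° is gauche with Br at 300° (3.1); NH2 at 0° is gauche with COOH at 60° (3.7); I at 120° is gauche with CH3 at 180° (4.7); I at 120° is gauche with COOH at 60° (3.6); iPr at 240° is gauche with CH3 at 180° (4.9); iPr at 240° is gauche with Br at 300° (4.3). Total 24.3 kJ/mol.
A has the lowest total (23.1 kJ/mol).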